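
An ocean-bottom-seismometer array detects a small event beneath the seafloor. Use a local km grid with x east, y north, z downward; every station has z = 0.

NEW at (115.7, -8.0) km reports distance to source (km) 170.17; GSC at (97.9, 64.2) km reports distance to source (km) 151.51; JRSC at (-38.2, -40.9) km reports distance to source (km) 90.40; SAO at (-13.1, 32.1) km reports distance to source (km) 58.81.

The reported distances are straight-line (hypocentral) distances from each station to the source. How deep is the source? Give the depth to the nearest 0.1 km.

z ≈ 51.7 km

Each station gives a sphere (x−x_i)² + (y−y_i)² + z² = d_i² (stations at z=0).
Subtracting the NEW sphere from GSC and JRSC: z² cancels, leaving linear equations in x and y:
-35.6 x + 144.4 y = 6258.11
-307.8 x − 65.8 y = 10467.23
Solving: x ≈ -41.105, y ≈ 33.205 km (keep extra digits for the depth step; rounded: -41.1, 33.2).
Then from the NEW sphere: z² = 170.17² − (x − 115.7)² − (y + 8.0)² with x = -41.105, y = 33.205, so z ≈ 51.693 ≈ 51.7 km.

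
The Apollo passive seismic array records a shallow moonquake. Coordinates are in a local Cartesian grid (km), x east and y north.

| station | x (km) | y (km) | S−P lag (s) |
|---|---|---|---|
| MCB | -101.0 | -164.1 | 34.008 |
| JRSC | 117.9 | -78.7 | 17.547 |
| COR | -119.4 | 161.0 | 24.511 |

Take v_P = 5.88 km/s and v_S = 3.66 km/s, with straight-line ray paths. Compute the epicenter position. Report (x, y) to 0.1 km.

107.7 km east, 91.1 km north

Distance from S−P lag: d = Δt · v_P v_S / (v_P − v_S) = Δt · (5.88·3.66)/(5.88−3.66) ≈ 9.6941·Δt.
So d_MCB = 329.68, d_JRSC = 170.10, d_COR = 237.61 km.
Circle about each station: (x + 101.0)² + (y + 164.1)² = 329.68²; (x − 117.9)² + (y + 78.7)² = 170.10²; (x + 119.4)² + (y − 161.0)² = 237.61².
Subtracting the MCB equation from the JRSC and COR equations removes the quadratic terms:
437.8 x + 170.8 y = 62719.18
-36.8 x + 650.2 y = 55277.94
Solving the 2×2 system: x ≈ 107.7, y ≈ 91.1 km.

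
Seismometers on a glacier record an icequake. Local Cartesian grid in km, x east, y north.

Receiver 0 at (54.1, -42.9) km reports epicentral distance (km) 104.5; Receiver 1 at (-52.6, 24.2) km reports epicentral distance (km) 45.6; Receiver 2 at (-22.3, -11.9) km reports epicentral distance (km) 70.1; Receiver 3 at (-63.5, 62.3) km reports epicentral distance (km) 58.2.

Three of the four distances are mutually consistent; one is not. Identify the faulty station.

Solve using three stations at a time. Using Receiver 0, Receiver 1, Receiver 3 (subtract circle equations pairwise → linear system) gives (x, y) ≈ (-9.7, 39.9).
Distances from that point to each station vs reported:
  Receiver 0: calculated 104.5 vs reported 104.5 → residual 0.0 km
  Receiver 1: calculated 45.7 vs reported 45.6 → residual 0.1 km
  Receiver 2: calculated 53.3 vs reported 70.1 → residual 16.8 km
  Receiver 3: calculated 58.3 vs reported 58.2 → residual 0.1 km
Receiver 0, Receiver 1, Receiver 3 are mutually consistent (residuals ≈ 0); Receiver 2 is off by 16.8 km.

Receiver 2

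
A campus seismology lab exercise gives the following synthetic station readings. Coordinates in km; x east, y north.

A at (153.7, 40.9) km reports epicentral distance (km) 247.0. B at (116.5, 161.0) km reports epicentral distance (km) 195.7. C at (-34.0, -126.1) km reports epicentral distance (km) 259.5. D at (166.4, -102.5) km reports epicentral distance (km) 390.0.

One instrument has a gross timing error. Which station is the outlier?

Solve using three stations at a time. Using A, B, C (subtract circle equations pairwise → linear system) gives (x, y) ≈ (-76.7, 129.9).
Distances from that point to each station vs reported:
  A: calculated 247.0 vs reported 247.0 → residual 0.0 km
  B: calculated 195.7 vs reported 195.7 → residual 0.0 km
  C: calculated 259.5 vs reported 259.5 → residual 0.0 km
  D: calculated 336.3 vs reported 390.0 → residual 53.7 km
A, B, C are mutually consistent (residuals ≈ 0); D is off by 53.7 km.

D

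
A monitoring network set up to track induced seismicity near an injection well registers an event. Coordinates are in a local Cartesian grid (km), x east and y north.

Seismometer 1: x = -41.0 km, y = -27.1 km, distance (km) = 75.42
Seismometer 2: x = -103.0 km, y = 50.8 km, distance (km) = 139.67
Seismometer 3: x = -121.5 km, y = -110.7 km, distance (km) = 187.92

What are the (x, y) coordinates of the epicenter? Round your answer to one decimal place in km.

Circle about each station: (x + 41.0)² + (y + 27.1)² = 75.42²; (x + 103.0)² + (y − 50.8)² = 139.67²; (x + 121.5)² + (y + 110.7)² = 187.92².
Subtracting the Seismometer 1 equation from the Seismometer 2 and Seismometer 3 equations removes the quadratic terms:
-124.0 x + 155.8 y = -3045.30
-161.0 x − 167.2 y = -5024.42
Solving the 2×2 system: x ≈ 28.2, y ≈ 2.9 km.

28.2 km east, 2.9 km north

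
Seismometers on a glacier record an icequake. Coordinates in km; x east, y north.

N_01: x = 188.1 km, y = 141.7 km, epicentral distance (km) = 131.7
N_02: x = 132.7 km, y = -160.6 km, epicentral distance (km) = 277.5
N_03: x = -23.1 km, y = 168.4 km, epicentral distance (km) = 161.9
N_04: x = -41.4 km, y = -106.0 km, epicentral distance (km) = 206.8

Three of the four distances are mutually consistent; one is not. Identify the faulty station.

N_02

Solve using three stations at a time. Using N_01, N_03, N_04 (subtract circle equations pairwise → linear system) gives (x, y) ≈ (90.6, 53.2).
Distances from that point to each station vs reported:
  N_01: calculated 131.7 vs reported 131.7 → residual 0.0 km
  N_02: calculated 217.9 vs reported 277.5 → residual 59.6 km
  N_03: calculated 161.9 vs reported 161.9 → residual 0.0 km
  N_04: calculated 206.8 vs reported 206.8 → residual 0.0 km
N_01, N_03, N_04 are mutually consistent (residuals ≈ 0); N_02 is off by 59.6 km.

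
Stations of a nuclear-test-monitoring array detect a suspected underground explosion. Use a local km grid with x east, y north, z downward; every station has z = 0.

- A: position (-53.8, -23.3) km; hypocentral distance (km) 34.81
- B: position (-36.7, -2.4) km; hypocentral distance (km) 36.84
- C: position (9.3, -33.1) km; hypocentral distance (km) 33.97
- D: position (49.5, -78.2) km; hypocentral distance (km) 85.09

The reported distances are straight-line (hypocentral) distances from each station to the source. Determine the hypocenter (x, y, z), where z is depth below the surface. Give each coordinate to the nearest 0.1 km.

x ≈ -22.8 km, y ≈ -34.7 km, depth ≈ 11.0 km

Each station gives a sphere (x−x_i)² + (y−y_i)² + z² = d_i² (stations at z=0).
Subtracting the A sphere from B and C: z² cancels, leaving linear equations in x and y:
34.2 x + 41.8 y = -2230.13
126.2 x − 19.6 y = -2197.45
Solving: x ≈ -22.801, y ≈ -34.697 km (keep extra digits for the depth step; rounded: -22.8, -34.7).
Then from the A sphere: z² = 34.81² − (x + 53.8)² − (y + 23.3)² with x = -22.801, y = -34.697, so z ≈ 10.996 ≈ 11.0 km.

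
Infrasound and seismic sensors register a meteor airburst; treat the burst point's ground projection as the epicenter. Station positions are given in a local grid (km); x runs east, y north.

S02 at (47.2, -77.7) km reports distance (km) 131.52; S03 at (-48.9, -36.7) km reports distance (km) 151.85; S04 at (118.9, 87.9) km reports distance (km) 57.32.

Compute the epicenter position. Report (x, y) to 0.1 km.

Circle about each station: (x − 47.2)² + (y + 77.7)² = 131.52²; (x + 48.9)² + (y + 36.7)² = 151.85²; (x − 118.9)² + (y − 87.9)² = 57.32².
Subtracting the S02 equation from the S03 and S04 equations removes the quadratic terms:
-192.2 x + 82.0 y = -10287.94
143.4 x + 331.2 y = 27610.42
Solving the 2×2 system: x ≈ 75.2, y ≈ 50.8 km.

x ≈ 75.2 km, y ≈ 50.8 km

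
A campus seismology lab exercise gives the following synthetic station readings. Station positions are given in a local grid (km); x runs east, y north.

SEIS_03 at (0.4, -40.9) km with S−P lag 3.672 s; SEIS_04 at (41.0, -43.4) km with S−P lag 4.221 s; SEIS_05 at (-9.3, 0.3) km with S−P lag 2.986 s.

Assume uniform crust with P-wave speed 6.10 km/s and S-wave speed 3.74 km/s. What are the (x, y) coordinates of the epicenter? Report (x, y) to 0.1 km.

17.7 km east, -9.9 km north

Distance from S−P lag: d = Δt · v_P v_S / (v_P − v_S) = Δt · (6.10·3.74)/(6.10−3.74) ≈ 9.6669·Δt.
So d_SEIS_03 = 35.50, d_SEIS_04 = 40.80, d_SEIS_05 = 28.87 km.
Circle about each station: (x − 0.4)² + (y + 40.9)² = 35.50²; (x − 41.0)² + (y + 43.4)² = 40.80²; (x + 9.3)² + (y − 0.3)² = 28.87².
Subtracting the SEIS_03 equation from the SEIS_04 and SEIS_05 equations removes the quadratic terms:
81.2 x − 5.0 y = 1487.20
-19.4 x + 82.4 y = -1159.62
Solving the 2×2 system: x ≈ 17.7, y ≈ -9.9 km.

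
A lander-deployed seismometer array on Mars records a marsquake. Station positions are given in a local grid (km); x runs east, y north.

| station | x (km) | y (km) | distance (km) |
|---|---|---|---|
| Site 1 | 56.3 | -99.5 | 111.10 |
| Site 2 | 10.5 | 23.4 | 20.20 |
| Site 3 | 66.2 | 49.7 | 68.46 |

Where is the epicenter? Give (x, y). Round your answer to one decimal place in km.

Circle about each station: (x − 56.3)² + (y + 99.5)² = 111.10²; (x − 10.5)² + (y − 23.4)² = 20.20²; (x − 66.2)² + (y − 49.7)² = 68.46².
Subtracting the Site 1 equation from the Site 2 and Site 3 equations removes the quadratic terms:
-91.6 x + 245.8 y = -476.96
19.8 x + 298.4 y = 1439.03
Solving the 2×2 system: x ≈ 15.4, y ≈ 3.8 km.

(15.4, 3.8)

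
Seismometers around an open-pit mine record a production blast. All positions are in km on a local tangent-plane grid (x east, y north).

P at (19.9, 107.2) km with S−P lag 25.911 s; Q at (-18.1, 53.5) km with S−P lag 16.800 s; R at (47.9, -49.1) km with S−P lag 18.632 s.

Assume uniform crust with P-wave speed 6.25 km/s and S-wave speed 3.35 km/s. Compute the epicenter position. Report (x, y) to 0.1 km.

Distance from S−P lag: d = Δt · v_P v_S / (v_P − v_S) = Δt · (6.25·3.35)/(6.25−3.35) ≈ 7.2198·Δt.
So d_P = 187.07, d_Q = 121.29, d_R = 134.52 km.
Circle about each station: (x − 19.9)² + (y − 107.2)² = 187.07²; (x + 18.1)² + (y − 53.5)² = 121.29²; (x − 47.9)² + (y + 49.1)² = 134.52².
Subtracting pairs of circle equations eliminates x²+y² and gives linear equations (the radical axes):
-76.0 x − 107.4 y = 11585.93
56.0 x − 312.6 y = 9716.92
Solving the 2×2 system: x ≈ -86.6, y ≈ -46.6 km.
Check against P (with the unrounded x, y): √((x − 19.9)²+(y − 107.2)²) = 187.07 ≈ 187.07 km. ✓

x ≈ -86.6 km, y ≈ -46.6 km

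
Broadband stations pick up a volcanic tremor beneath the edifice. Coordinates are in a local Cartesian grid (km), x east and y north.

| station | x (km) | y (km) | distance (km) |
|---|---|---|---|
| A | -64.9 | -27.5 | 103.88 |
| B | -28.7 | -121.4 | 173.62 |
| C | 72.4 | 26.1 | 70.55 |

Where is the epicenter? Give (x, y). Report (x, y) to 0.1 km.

Circle about each station: (x + 64.9)² + (y + 27.5)² = 103.88²; (x + 28.7)² + (y + 121.4)² = 173.62²; (x − 72.4)² + (y − 26.1)² = 70.55².
Subtracting pairs of circle equations eliminates x²+y² and gives linear equations (the radical axes):
72.4 x − 187.8 y = -8759.46
274.6 x + 107.2 y = 6768.46
Solving the 2×2 system: x ≈ 5.6, y ≈ 48.8 km.

(5.6, 48.8)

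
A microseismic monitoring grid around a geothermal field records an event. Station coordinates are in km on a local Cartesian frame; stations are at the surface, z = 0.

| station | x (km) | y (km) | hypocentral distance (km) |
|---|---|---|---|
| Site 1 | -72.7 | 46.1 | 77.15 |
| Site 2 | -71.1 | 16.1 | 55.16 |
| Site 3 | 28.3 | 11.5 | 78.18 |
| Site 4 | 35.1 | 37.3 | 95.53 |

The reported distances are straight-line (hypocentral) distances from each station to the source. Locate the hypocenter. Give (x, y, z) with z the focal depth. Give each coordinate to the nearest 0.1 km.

x ≈ -38.2 km, y ≈ -15.6 km, depth ≈ 30.9 km

Each station gives a sphere (x−x_i)² + (y−y_i)² + z² = d_i² (stations at z=0).
Subtracting the Site 1 sphere from Site 2 and Site 3: z² cancels, leaving linear equations in x and y:
3.2 x − 60.0 y = 813.42
202.0 x − 69.2 y = -6637.35
Solving: x ≈ -38.200, y ≈ -15.594 km (keep extra digits for the depth step; rounded: -38.2, -15.6).
Then from the Site 1 sphere: z² = 77.15² − (x + 72.7)² − (y − 46.1)² with x = -38.200, y = -15.594, so z ≈ 30.915 ≈ 30.9 km.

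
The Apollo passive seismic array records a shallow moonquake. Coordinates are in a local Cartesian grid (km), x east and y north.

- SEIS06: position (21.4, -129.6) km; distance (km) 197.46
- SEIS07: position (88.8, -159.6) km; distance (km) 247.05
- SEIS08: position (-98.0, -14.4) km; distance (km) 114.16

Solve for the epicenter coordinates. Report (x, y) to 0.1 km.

x ≈ -15.4 km, y ≈ 64.4 km

Circle about each station: (x − 21.4)² + (y + 129.6)² = 197.46²; (x − 88.8)² + (y + 159.6)² = 247.05²; (x + 98.0)² + (y + 14.4)² = 114.16².
Subtracting the SEIS06 equation from the SEIS07 and SEIS08 equations removes the quadratic terms:
134.8 x − 60.0 y = -5939.77
-238.8 x + 230.4 y = 18515.19
Solving the 2×2 system: x ≈ -15.4, y ≈ 64.4 km.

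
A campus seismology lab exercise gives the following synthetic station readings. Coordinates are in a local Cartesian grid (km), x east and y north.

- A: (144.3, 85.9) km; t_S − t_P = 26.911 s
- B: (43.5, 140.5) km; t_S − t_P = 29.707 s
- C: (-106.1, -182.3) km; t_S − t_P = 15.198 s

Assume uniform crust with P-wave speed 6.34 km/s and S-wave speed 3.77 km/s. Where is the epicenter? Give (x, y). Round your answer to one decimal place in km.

(27.2, -135.3)

Distance from S−P lag: d = Δt · v_P v_S / (v_P − v_S) = Δt · (6.34·3.77)/(6.34−3.77) ≈ 9.3003·Δt.
So d_A = 250.28, d_B = 276.28, d_C = 141.35 km.
Circle about each station: (x − 144.3)² + (y − 85.9)² = 250.28²; (x − 43.5)² + (y − 140.5)² = 276.28²; (x + 106.1)² + (y + 182.3)² = 141.35².
Subtracting the A equation from the B and C equations removes the quadratic terms:
-201.6 x + 109.2 y = -20259.36
-500.8 x − 536.4 y = 58949.46
Solving the 2×2 system: x ≈ 27.2, y ≈ -135.3 km.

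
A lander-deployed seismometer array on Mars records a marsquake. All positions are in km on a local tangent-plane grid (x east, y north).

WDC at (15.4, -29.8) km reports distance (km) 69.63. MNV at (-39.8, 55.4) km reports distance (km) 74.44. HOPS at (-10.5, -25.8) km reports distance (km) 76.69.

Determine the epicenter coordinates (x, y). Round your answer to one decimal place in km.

32.5 km east, 37.7 km north

Circle about each station: (x − 15.4)² + (y + 29.8)² = 69.63²; (x + 39.8)² + (y − 55.4)² = 74.44²; (x + 10.5)² + (y + 25.8)² = 76.69².
Subtracting the WDC equation from the MNV and HOPS equations removes the quadratic terms:
-110.4 x + 170.4 y = 2835.02
-51.8 x + 8.0 y = -1382.33
Solving the 2×2 system: x ≈ 32.5, y ≈ 37.7 km.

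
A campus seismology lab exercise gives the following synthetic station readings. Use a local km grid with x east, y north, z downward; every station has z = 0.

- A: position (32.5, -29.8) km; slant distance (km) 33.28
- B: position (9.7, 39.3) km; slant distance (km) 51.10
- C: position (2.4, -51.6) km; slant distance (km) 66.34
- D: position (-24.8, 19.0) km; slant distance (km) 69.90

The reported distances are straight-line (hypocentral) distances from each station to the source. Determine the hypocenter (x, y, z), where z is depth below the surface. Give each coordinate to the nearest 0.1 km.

Each station gives a sphere (x−x_i)² + (y−y_i)² + z² = d_i² (stations at z=0).
Subtracting the A sphere from B and C: z² cancels, leaving linear equations in x and y:
-45.6 x + 138.2 y = -1809.36
-60.2 x − 43.6 y = -2569.41
Solving: x ≈ 42.102, y ≈ 0.800 km (keep extra digits for the depth step; rounded: 42.1, 0.8).
Then from the A sphere: z² = 33.28² − (x − 32.5)² − (y + 29.8)² with x = 42.102, y = 0.800, so z ≈ 8.888 ≈ 8.9 km.

(42.1, 0.8, 8.9)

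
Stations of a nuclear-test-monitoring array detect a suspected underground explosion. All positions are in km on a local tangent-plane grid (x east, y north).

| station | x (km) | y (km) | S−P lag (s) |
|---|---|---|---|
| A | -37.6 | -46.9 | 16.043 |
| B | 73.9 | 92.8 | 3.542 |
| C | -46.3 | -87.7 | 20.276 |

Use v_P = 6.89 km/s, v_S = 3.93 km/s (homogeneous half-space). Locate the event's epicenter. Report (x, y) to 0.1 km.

Distance from S−P lag: d = Δt · v_P v_S / (v_P − v_S) = Δt · (6.89·3.93)/(6.89−3.93) ≈ 9.1479·Δt.
So d_A = 146.76, d_B = 32.40, d_C = 185.48 km.
Circle about each station: (x + 37.6)² + (y + 46.9)² = 146.76²; (x − 73.9)² + (y − 92.8)² = 32.40²; (x + 46.3)² + (y + 87.7)² = 185.48².
Subtracting the A equation from the B and C equations removes the quadratic terms:
223.0 x + 279.4 y = 30948.42
-17.4 x − 81.6 y = -6642.72
Solving the 2×2 system: x ≈ 50.2, y ≈ 70.7 km.

50.2 km east, 70.7 km north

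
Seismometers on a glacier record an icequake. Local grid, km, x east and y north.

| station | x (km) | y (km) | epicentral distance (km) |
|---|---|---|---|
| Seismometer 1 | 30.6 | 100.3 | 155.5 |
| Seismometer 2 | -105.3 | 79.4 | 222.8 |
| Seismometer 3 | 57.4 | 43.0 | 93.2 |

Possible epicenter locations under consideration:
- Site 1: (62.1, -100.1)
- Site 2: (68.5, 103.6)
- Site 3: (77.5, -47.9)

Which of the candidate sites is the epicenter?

For each candidate, compare |candidate − station| to the reported distance:
Site 1: residuals Seismometer 1 47.4, Seismometer 2 22.6, Seismometer 3 50.0 → max 50.0 km
Site 2: residuals Seismometer 1 117.5, Seismometer 2 47.3, Seismometer 3 31.6 → max 117.5 km
Site 3: residuals Seismometer 1 0.1, Seismometer 2 0.0, Seismometer 3 0.1 → max 0.1 km
Only Site 3 has all residuals ≈ 0.

Site 3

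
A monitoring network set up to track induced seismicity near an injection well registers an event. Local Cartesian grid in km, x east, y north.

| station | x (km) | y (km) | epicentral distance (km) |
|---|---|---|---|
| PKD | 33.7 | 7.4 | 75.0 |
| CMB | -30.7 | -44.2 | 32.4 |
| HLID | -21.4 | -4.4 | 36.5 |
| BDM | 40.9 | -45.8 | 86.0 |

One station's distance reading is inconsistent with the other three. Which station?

HLID

Solve using three stations at a time. Using PKD, CMB, BDM (subtract circle equations pairwise → linear system) gives (x, y) ≈ (-38.5, -12.8).
Distances from that point to each station vs reported:
  PKD: calculated 75.0 vs reported 75.0 → residual 0.0 km
  CMB: calculated 32.3 vs reported 32.4 → residual 0.1 km
  HLID: calculated 19.1 vs reported 36.5 → residual 17.4 km
  BDM: calculated 86.0 vs reported 86.0 → residual 0.0 km
PKD, CMB, BDM are mutually consistent (residuals ≈ 0); HLID is off by 17.4 km.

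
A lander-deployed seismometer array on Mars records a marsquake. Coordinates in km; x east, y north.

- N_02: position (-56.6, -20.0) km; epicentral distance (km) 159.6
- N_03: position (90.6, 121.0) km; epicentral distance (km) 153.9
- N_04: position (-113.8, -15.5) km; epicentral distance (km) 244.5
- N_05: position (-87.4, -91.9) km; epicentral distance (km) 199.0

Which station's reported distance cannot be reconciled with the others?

Solve using three stations at a time. Using N_02, N_03, N_05 (subtract circle equations pairwise → linear system) gives (x, y) ≈ (102.5, -32.5).
Distances from that point to each station vs reported:
  N_02: calculated 159.6 vs reported 159.6 → residual 0.0 km
  N_03: calculated 153.9 vs reported 153.9 → residual 0.0 km
  N_04: calculated 217.0 vs reported 244.5 → residual 27.5 km
  N_05: calculated 199.0 vs reported 199.0 → residual 0.0 km
N_02, N_03, N_05 are mutually consistent (residuals ≈ 0); N_04 is off by 27.5 km.

N_04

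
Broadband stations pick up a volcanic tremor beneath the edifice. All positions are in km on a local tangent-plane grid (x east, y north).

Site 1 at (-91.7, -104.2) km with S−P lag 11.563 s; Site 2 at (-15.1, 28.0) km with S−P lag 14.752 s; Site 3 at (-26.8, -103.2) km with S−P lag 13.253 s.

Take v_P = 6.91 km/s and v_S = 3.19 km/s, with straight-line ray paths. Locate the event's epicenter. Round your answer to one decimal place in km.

Distance from S−P lag: d = Δt · v_P v_S / (v_P − v_S) = Δt · (6.91·3.19)/(6.91−3.19) ≈ 5.9255·Δt.
So d_Site 1 = 68.52, d_Site 2 = 87.41, d_Site 3 = 78.53 km.
Circle about each station: (x + 91.7)² + (y + 104.2)² = 68.52²; (x + 15.1)² + (y − 28.0)² = 87.41²; (x + 26.8)² + (y + 103.2)² = 78.53².
Subtracting pairs of circle equations eliminates x²+y² and gives linear equations (the radical axes):
153.2 x + 264.4 y = -21200.04
129.8 x + 2.0 y = -9370.02
Solving the 2×2 system: x ≈ -71.6, y ≈ -38.7 km.

(-71.6, -38.7)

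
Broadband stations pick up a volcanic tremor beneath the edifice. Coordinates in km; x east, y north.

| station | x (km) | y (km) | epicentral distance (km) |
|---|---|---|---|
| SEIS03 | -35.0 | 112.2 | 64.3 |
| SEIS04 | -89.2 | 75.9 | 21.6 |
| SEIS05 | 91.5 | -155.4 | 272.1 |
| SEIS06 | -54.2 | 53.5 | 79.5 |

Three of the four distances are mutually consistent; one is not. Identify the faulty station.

Solve using three stations at a time. Using SEIS03, SEIS04, SEIS05 (subtract circle equations pairwise → linear system) gives (x, y) ≈ (-73.7, 60.8).
Distances from that point to each station vs reported:
  SEIS03: calculated 64.3 vs reported 64.3 → residual 0.0 km
  SEIS04: calculated 21.6 vs reported 21.6 → residual 0.0 km
  SEIS05: calculated 272.1 vs reported 272.1 → residual 0.0 km
  SEIS06: calculated 20.8 vs reported 79.5 → residual 58.7 km
SEIS03, SEIS04, SEIS05 are mutually consistent (residuals ≈ 0); SEIS06 is off by 58.7 km.

SEIS06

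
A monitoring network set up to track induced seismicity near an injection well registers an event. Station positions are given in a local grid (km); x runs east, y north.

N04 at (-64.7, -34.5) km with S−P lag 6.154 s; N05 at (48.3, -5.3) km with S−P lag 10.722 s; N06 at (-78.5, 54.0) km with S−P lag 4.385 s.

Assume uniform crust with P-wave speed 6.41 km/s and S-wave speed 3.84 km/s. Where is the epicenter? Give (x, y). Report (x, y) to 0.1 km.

-50.5 km east, 22.7 km north

Distance from S−P lag: d = Δt · v_P v_S / (v_P − v_S) = Δt · (6.41·3.84)/(6.41−3.84) ≈ 9.5776·Δt.
So d_N04 = 58.94, d_N05 = 102.69, d_N06 = 42.00 km.
Circle about each station: (x + 64.7)² + (y + 34.5)² = 58.94²; (x − 48.3)² + (y + 5.3)² = 102.69²; (x + 78.5)² + (y − 54.0)² = 42.00².
Subtracting the N04 equation from the N05 and N06 equations removes the quadratic terms:
226.0 x + 58.4 y = -10086.67
-27.6 x + 177.0 y = 5411.83
Solving the 2×2 system: x ≈ -50.5, y ≈ 22.7 km.
Check against N04 (with the unrounded x, y): √((x + 64.7)²+(y + 34.5)²) = 58.94 ≈ 58.94 km. ✓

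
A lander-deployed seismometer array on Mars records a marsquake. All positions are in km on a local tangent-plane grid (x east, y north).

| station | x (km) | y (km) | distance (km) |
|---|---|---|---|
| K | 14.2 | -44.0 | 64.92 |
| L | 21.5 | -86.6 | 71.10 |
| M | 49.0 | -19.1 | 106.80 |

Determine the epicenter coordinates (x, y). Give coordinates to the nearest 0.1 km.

x ≈ -46.7 km, y ≈ -66.5 km

Circle about each station: (x − 14.2)² + (y + 44.0)² = 64.92²; (x − 21.5)² + (y + 86.6)² = 71.10²; (x − 49.0)² + (y + 19.1)² = 106.80².
Subtracting the K equation from the L and M equations removes the quadratic terms:
14.6 x − 85.2 y = 4983.57
69.6 x + 49.8 y = -6563.46
Solving the 2×2 system: x ≈ -46.7, y ≈ -66.5 km.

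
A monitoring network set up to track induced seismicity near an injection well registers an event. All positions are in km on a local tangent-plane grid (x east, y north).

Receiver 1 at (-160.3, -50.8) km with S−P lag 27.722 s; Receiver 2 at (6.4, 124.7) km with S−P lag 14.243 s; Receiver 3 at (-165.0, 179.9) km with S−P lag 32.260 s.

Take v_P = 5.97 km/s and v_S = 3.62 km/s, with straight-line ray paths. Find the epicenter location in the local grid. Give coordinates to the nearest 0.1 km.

x ≈ 84.7 km, y ≈ 19.7 km

Distance from S−P lag: d = Δt · v_P v_S / (v_P − v_S) = Δt · (5.97·3.62)/(5.97−3.62) ≈ 9.1963·Δt.
So d_Receiver 1 = 254.94, d_Receiver 2 = 130.98, d_Receiver 3 = 296.67 km.
Circle about each station: (x + 160.3)² + (y + 50.8)² = 254.94²; (x − 6.4)² + (y − 124.7)² = 130.98²; (x + 165.0)² + (y − 179.9)² = 296.67².
Subtracting pairs of circle equations eliminates x²+y² and gives linear equations (the radical axes):
333.4 x + 351.0 y = 35152.96
-9.4 x + 461.4 y = 8293.59
Solving the 2×2 system: x ≈ 84.7, y ≈ 19.7 km.
Check against Receiver 1 (with the unrounded x, y): √((x + 160.3)²+(y + 50.8)²) = 254.94 ≈ 254.94 km. ✓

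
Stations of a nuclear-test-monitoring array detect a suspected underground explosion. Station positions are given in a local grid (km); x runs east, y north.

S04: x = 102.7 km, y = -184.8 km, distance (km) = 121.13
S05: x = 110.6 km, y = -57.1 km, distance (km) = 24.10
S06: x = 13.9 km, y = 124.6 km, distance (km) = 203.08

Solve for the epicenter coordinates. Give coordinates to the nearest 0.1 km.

Circle about each station: (x − 102.7)² + (y + 184.8)² = 121.13²; (x − 110.6)² + (y + 57.1)² = 24.10²; (x − 13.9)² + (y − 124.6)² = 203.08².
Subtracting the S04 equation from the S05 and S06 equations removes the quadratic terms:
15.8 x + 255.4 y = -15113.89
-177.6 x + 618.8 y = -55548.97
Solving the 2×2 system: x ≈ 87.7, y ≈ -64.6 km.

87.7 km east, -64.6 km north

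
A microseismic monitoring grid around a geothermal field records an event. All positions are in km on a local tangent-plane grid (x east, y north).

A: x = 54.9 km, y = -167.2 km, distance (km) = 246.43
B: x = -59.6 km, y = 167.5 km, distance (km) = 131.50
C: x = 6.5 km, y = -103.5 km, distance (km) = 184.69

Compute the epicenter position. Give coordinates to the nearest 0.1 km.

x ≈ 37.3 km, y ≈ 78.6 km

Circle about each station: (x − 54.9)² + (y + 167.2)² = 246.43²; (x + 59.6)² + (y − 167.5)² = 131.50²; (x − 6.5)² + (y + 103.5)² = 184.69².
Subtracting the A equation from the B and C equations removes the quadratic terms:
-229.0 x + 669.4 y = 44074.05
-96.8 x + 127.4 y = 6402.00
Solving the 2×2 system: x ≈ 37.3, y ≈ 78.6 km.
Check against A (with the unrounded x, y): √((x − 54.9)²+(y + 167.2)²) = 246.44 ≈ 246.43 km. ✓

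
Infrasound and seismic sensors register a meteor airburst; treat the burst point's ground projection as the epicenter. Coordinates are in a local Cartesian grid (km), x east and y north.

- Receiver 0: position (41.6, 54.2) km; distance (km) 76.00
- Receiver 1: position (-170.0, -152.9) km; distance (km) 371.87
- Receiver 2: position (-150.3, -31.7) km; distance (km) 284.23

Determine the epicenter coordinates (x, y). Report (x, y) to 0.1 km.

(100.2, 102.6)

Circle about each station: (x − 41.6)² + (y − 54.2)² = 76.00²; (x + 170.0)² + (y + 152.9)² = 371.87²; (x + 150.3)² + (y + 31.7)² = 284.23².
Subtracting pairs of circle equations eliminates x²+y² and gives linear equations (the radical axes):
-423.2 x − 414.2 y = -84901.09
-383.8 x − 171.8 y = -56083.91
Solving the 2×2 system: x ≈ 100.2, y ≈ 102.6 km.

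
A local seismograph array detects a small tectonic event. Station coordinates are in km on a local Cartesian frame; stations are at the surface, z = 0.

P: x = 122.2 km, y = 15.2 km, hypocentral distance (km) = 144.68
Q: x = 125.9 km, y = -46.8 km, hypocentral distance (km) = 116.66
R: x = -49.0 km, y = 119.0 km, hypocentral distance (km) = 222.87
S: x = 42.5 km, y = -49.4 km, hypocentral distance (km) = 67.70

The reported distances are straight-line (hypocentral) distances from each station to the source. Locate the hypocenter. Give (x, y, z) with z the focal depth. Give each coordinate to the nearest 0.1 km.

Each station gives a sphere (x−x_i)² + (y−y_i)² + z² = d_i² (stations at z=0).
Subtracting the P sphere from Q and R: z² cancels, leaving linear equations in x and y:
7.4 x − 124.0 y = 10199.92
-342.4 x + 207.6 y = -27340.61
Solving: x ≈ 31.102, y ≈ -80.401 km (keep extra digits for the depth step; rounded: 31.1, -80.4).
Then from the P sphere: z² = 144.68² − (x − 122.2)² − (y − 15.2)² with x = 31.102, y = -80.401, so z ≈ 59.109 ≈ 59.1 km.
Check against S (with the unrounded solution): distance 67.71 ≈ 67.70 km. ✓

(31.1, -80.4, 59.1)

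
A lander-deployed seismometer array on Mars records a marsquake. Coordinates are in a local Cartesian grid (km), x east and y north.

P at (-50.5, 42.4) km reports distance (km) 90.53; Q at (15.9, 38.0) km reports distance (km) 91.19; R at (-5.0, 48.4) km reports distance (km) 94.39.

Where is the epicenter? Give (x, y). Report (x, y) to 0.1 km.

(-23.8, -44.1)

Circle about each station: (x + 50.5)² + (y − 42.4)² = 90.53²; (x − 15.9)² + (y − 38.0)² = 91.19²; (x + 5.0)² + (y − 48.4)² = 94.39².
Subtracting the P equation from the Q and R equations removes the quadratic terms:
132.8 x − 8.8 y = -2771.14
91.0 x + 12.0 y = -2694.24
Solving the 2×2 system: x ≈ -23.8, y ≈ -44.1 km.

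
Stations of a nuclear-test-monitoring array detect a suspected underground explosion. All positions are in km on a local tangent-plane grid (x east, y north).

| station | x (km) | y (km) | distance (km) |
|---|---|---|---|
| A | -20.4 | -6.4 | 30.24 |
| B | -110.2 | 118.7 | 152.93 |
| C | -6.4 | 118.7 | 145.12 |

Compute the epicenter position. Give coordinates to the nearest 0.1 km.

Circle about each station: (x + 20.4)² + (y + 6.4)² = 30.24²; (x + 110.2)² + (y − 118.7)² = 152.93²; (x + 6.4)² + (y − 118.7)² = 145.12².
Subtracting pairs of circle equations eliminates x²+y² and gives linear equations (the radical axes):
-179.6 x + 250.2 y = 3303.48
28.0 x + 250.2 y = -6471.83
Solving the 2×2 system: x ≈ -47.1, y ≈ -20.6 km.

(-47.1, -20.6)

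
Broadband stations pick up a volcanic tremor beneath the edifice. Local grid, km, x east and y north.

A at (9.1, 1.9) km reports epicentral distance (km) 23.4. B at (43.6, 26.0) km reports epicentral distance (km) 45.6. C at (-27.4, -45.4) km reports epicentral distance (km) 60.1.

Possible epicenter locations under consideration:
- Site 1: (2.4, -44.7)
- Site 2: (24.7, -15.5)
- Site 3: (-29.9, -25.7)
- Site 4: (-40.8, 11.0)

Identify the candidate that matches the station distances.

Site 2

For each candidate, compare |candidate − station| to the reported distance:
Site 1: residuals A 23.7, B 36.2, C 30.3 → max 36.2 km
Site 2: residuals A 0.0, B 0.0, C 0.0 → max 0.0 km
Site 3: residuals A 24.4, B 44.3, C 40.2 → max 44.3 km
Site 4: residuals A 27.3, B 40.1, C 2.1 → max 40.1 km
Only Site 2 has all residuals ≈ 0.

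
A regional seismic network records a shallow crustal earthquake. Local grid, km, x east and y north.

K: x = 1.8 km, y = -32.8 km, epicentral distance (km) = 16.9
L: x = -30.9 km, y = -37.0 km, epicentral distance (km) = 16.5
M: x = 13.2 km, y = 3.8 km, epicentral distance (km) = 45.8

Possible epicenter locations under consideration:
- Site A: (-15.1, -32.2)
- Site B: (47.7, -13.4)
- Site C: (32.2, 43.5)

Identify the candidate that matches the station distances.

For each candidate, compare |candidate − station| to the reported distance:
Site A: residuals K 0.0, L 0.0, M 0.0 → max 0.0 km
Site B: residuals K 32.9, L 65.6, M 7.3 → max 65.6 km
Site C: residuals K 65.2, L 85.8, M 1.8 → max 85.8 km
Only Site A has all residuals ≈ 0.

Site A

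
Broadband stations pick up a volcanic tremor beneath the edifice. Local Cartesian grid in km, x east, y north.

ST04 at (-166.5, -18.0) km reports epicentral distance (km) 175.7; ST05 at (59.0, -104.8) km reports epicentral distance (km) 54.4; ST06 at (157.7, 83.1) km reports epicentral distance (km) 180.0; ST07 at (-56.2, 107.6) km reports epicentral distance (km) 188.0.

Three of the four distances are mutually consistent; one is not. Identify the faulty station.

ST04

Solve using three stations at a time. Using ST05, ST06, ST07 (subtract circle equations pairwise → linear system) gives (x, y) ≈ (40.6, -53.6).
Distances from that point to each station vs reported:
  ST04: calculated 210.1 vs reported 175.7 → residual 34.4 km
  ST05: calculated 54.4 vs reported 54.4 → residual 0.0 km
  ST06: calculated 180.0 vs reported 180.0 → residual 0.0 km
  ST07: calculated 188.0 vs reported 188.0 → residual 0.0 km
ST05, ST06, ST07 are mutually consistent (residuals ≈ 0); ST04 is off by 34.4 km.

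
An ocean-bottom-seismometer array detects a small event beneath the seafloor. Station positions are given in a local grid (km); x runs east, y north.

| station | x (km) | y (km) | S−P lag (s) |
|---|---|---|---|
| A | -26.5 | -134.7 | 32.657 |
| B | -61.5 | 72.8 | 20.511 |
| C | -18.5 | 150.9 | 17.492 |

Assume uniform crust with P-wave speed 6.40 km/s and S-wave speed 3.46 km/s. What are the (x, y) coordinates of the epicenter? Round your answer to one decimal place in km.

Distance from S−P lag: d = Δt · v_P v_S / (v_P − v_S) = Δt · (6.40·3.46)/(6.40−3.46) ≈ 7.5320·Δt.
So d_A = 245.97, d_B = 154.49, d_C = 131.75 km.
Circle about each station: (x + 26.5)² + (y + 134.7)² = 245.97²; (x + 61.5)² + (y − 72.8)² = 154.49²; (x + 18.5)² + (y − 150.9)² = 131.75².
Subtracting pairs of circle equations eliminates x²+y² and gives linear equations (the radical axes):
-70.0 x + 415.0 y = 26869.83
16.0 x + 571.2 y = 47409.90
Solving the 2×2 system: x ≈ 92.8, y ≈ 80.4 km.

92.8 km east, 80.4 km north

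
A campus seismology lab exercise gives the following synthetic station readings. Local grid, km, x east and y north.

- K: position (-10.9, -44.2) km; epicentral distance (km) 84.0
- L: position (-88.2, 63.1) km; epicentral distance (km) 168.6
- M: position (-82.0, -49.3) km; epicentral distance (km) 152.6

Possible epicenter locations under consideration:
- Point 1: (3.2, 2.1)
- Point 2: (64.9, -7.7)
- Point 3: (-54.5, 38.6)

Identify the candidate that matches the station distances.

For each candidate, compare |candidate − station| to the reported distance:
Point 1: residuals K 35.6, L 58.7, M 53.1 → max 58.7 km
Point 2: residuals K 0.1, L 0.1, M 0.1 → max 0.1 km
Point 3: residuals K 9.6, L 126.9, M 60.5 → max 126.9 km
Only Point 2 has all residuals ≈ 0.

Point 2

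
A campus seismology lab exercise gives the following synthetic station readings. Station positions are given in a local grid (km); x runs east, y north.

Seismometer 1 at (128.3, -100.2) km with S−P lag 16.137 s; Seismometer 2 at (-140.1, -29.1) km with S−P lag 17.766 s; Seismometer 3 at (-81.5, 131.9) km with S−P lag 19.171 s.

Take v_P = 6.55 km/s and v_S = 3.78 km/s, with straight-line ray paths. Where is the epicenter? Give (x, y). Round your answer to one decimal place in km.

17.3 km east, -8.1 km north

Distance from S−P lag: d = Δt · v_P v_S / (v_P − v_S) = Δt · (6.55·3.78)/(6.55−3.78) ≈ 8.9383·Δt.
So d_Seismometer 1 = 144.24, d_Seismometer 2 = 158.80, d_Seismometer 3 = 171.36 km.
Circle about each station: (x − 128.3)² + (y + 100.2)² = 144.24²; (x + 140.1)² + (y + 29.1)² = 158.80²; (x + 81.5)² + (y − 131.9)² = 171.36².
Subtracting pairs of circle equations eliminates x²+y² and gives linear equations (the radical axes):
-536.8 x + 142.2 y = -10438.37
-419.6 x + 464.2 y = -11020.14
Solving the 2×2 system: x ≈ 17.3, y ≈ -8.1 km.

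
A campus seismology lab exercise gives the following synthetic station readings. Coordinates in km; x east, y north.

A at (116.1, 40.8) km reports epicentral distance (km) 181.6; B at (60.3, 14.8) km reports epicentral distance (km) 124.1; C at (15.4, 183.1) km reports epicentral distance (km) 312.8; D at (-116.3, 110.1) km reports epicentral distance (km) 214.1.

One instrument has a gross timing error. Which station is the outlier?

Solve using three stations at a time. Using A, B, D (subtract circle equations pairwise → linear system) gives (x, y) ≈ (-18.9, -80.4).
Distances from that point to each station vs reported:
  A: calculated 181.4 vs reported 181.6 → residual 0.2 km
  B: calculated 123.8 vs reported 124.1 → residual 0.3 km
  C: calculated 265.7 vs reported 312.8 → residual 47.1 km
  D: calculated 213.9 vs reported 214.1 → residual 0.2 km
A, B, D are mutually consistent (residuals ≈ 0); C is off by 47.1 km.

C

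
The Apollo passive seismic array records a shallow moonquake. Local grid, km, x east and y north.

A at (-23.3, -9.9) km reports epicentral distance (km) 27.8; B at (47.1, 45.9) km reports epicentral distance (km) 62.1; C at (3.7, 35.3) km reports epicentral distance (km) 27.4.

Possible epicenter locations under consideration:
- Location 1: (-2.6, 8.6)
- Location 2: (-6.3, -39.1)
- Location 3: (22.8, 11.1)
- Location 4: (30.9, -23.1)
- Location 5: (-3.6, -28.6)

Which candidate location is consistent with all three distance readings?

Location 1

For each candidate, compare |candidate − station| to the reported distance:
Location 1: residuals A 0.0, B 0.0, C 0.0 → max 0.0 km
Location 2: residuals A 6.0, B 38.3, C 47.7 → max 47.7 km
Location 3: residuals A 22.9, B 19.7, C 3.4 → max 22.9 km
Location 4: residuals A 28.0, B 8.8, C 37.0 → max 37.0 km
Location 5: residuals A 0.6, B 28.0, C 36.9 → max 36.9 km
Only Location 1 has all residuals ≈ 0.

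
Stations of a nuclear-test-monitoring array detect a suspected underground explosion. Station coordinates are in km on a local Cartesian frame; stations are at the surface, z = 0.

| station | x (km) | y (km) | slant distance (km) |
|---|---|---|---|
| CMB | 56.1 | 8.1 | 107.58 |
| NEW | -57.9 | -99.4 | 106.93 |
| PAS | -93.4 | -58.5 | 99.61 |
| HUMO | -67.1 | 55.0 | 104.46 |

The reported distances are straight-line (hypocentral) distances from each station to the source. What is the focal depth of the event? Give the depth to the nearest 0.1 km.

depth ≈ 62.7 km

Each station gives a sphere (x−x_i)² + (y−y_i)² + z² = d_i² (stations at z=0).
Subtracting the CMB sphere from NEW and PAS: z² cancels, leaving linear equations in x and y:
-228.0 x − 215.0 y = 10159.38
-299.0 x − 133.2 y = 10584.29
Solving: x ≈ -27.197, y ≈ -18.412 km (keep extra digits for the depth step; rounded: -27.2, -18.4).
Then from the CMB sphere: z² = 107.58² − (x − 56.1)² − (y − 8.1)² with x = -27.197, y = -18.412, so z ≈ 62.707 ≈ 62.7 km.
Check against HUMO (with the unrounded solution): distance 104.47 ≈ 104.46 km. ✓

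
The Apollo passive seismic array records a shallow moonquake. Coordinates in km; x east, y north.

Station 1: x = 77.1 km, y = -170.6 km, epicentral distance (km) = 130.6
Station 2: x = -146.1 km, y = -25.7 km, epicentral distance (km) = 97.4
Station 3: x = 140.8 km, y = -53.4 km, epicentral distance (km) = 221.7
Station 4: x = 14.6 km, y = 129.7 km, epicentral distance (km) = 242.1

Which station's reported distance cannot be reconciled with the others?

Station 1

Solve using three stations at a time. Using Station 2, Station 3, Station 4 (subtract circle equations pairwise → linear system) gives (x, y) ≈ (-77.1, -94.4).
Distances from that point to each station vs reported:
  Station 1: calculated 172.0 vs reported 130.6 → residual 41.4 km
  Station 2: calculated 97.4 vs reported 97.4 → residual 0.0 km
  Station 3: calculated 221.7 vs reported 221.7 → residual 0.0 km
  Station 4: calculated 242.1 vs reported 242.1 → residual 0.0 km
Station 2, Station 3, Station 4 are mutually consistent (residuals ≈ 0); Station 1 is off by 41.4 km.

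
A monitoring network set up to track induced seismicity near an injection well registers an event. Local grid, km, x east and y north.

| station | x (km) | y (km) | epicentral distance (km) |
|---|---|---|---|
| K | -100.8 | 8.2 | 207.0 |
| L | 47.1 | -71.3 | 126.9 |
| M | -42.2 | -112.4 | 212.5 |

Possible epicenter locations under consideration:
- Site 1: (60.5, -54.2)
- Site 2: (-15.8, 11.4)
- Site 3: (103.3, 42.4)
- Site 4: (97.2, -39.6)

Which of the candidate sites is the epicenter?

Site 3

For each candidate, compare |candidate − station| to the reported distance:
Site 1: residuals K 34.1, L 105.2, M 94.5 → max 105.2 km
Site 2: residuals K 121.9, L 23.0, M 85.9 → max 121.9 km
Site 3: residuals K 0.1, L 0.1, M 0.1 → max 0.1 km
Site 4: residuals K 3.3, L 67.6, M 55.2 → max 67.6 km
Only Site 3 has all residuals ≈ 0.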